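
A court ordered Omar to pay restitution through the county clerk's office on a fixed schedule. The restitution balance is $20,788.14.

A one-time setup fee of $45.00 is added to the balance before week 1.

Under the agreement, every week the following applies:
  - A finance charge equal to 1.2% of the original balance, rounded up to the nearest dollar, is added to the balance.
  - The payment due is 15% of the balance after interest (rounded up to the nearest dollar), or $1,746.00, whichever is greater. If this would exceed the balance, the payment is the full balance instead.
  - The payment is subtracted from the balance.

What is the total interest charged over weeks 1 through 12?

$3,000.00

Week 1: $20,833.14 +$250.00 interest = $21,083.14; pay $3,163.00 → $17,920.14
Week 2: $17,920.14 +$250.00 interest = $18,170.14; pay $2,726.00 → $15,444.14
Week 3: $15,444.14 +$250.00 interest = $15,694.14; pay $2,355.00 → $13,339.14
Week 4: $13,339.14 +$250.00 interest = $13,589.14; pay $2,039.00 → $11,550.14
Week 5: $11,550.14 +$250.00 interest = $11,800.14; pay $1,771.00 → $10,029.14
Week 6: $10,029.14 +$250.00 interest = $10,279.14; pay $1,746.00 → $8,533.14
Week 7: $8,533.14 +$250.00 interest = $8,783.14; pay $1,746.00 → $7,037.14
Week 8: $7,037.14 +$250.00 interest = $7,287.14; pay $1,746.00 → $5,541.14
Week 9: $5,541.14 +$250.00 interest = $5,791.14; pay $1,746.00 → $4,045.14
Week 10: $4,045.14 +$250.00 interest = $4,295.14; pay $1,746.00 → $2,549.14
Week 11: $2,549.14 +$250.00 interest = $2,799.14; pay $1,746.00 → $1,053.14
Week 12: $1,053.14 +$250.00 interest = $1,303.14; pay $1,303.14 → $0.00
Total interest: $250.00 + $250.00 + $250.00 + $250.00 + $250.00 + $250.00 + $250.00 + $250.00 + $250.00 + $250.00 + $250.00 + $250.00 = $3,000.00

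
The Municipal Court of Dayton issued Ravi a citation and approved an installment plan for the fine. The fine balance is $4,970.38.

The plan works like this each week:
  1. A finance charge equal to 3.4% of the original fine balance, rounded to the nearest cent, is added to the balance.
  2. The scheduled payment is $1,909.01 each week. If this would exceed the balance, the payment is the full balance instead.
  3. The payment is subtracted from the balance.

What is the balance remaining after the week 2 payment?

Week 1: opening $4,970.38; interest $168.99 → $5,139.37; payment $1,909.01; balance $3,230.36
Week 2: opening $3,230.36; interest $168.99 → $3,399.35; payment $1,909.01; balance $1,490.34

$1,490.34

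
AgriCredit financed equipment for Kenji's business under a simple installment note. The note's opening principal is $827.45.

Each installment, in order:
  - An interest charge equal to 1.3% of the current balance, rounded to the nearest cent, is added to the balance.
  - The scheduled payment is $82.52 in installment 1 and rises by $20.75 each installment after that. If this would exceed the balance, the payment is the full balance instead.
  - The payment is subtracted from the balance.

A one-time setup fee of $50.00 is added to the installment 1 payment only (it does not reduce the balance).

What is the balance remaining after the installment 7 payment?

$0.00

Installment 1: $827.45 +$10.76 interest = $838.21; pay $82.52 (+ $50.00 fee) → $755.69
Installment 2: $755.69 +$9.82 interest = $765.51; pay $103.27 → $662.24
Installment 3: $662.24 +$8.61 interest = $670.85; pay $124.02 → $546.83
Installment 4: $546.83 +$7.11 interest = $553.94; pay $144.77 → $409.17
Installment 5: $409.17 +$5.32 interest = $414.49; pay $165.52 → $248.97
Installment 6: $248.97 +$3.24 interest = $252.21; pay $186.27 → $65.94
Installment 7: $65.94 +$0.86 interest = $66.80; pay $66.80 → $0.00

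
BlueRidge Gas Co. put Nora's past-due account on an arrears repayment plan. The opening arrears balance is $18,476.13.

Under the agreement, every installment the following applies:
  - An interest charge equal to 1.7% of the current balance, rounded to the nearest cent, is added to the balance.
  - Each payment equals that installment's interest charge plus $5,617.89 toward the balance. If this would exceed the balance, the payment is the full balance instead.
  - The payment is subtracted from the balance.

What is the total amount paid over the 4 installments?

Installment 1: $18,476.13 +$314.09 interest = $18,790.22; pay $5,931.98 → $12,858.24
Installment 2: $12,858.24 +$218.59 interest = $13,076.83; pay $5,836.48 → $7,240.35
Installment 3: $7,240.35 +$123.09 interest = $7,363.44; pay $5,740.98 → $1,622.46
Installment 4: $1,622.46 +$27.58 interest = $1,650.04; pay $1,650.04 → $0.00
Total paid: $19,159.48

$19,159.48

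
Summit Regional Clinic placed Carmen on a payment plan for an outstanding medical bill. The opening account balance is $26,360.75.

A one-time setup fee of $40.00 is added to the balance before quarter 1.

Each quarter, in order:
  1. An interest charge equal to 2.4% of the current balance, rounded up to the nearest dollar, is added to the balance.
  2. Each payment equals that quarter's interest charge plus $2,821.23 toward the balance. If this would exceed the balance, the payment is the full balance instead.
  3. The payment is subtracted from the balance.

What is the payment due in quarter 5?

$3,184.23

Quarter 1: opening $26,400.75; interest $634.00 → $27,034.75; payment $3,455.23; balance $23,579.52
Quarter 2: opening $23,579.52; interest $566.00 → $24,145.52; payment $3,387.23; balance $20,758.29
Quarter 3: opening $20,758.29; interest $499.00 → $21,257.29; payment $3,320.23; balance $17,937.06
Quarter 4: opening $17,937.06; interest $431.00 → $18,368.06; payment $3,252.23; balance $15,115.83
Quarter 5: opening $15,115.83; interest $363.00 → $15,478.83; payment $3,184.23; balance $12,294.60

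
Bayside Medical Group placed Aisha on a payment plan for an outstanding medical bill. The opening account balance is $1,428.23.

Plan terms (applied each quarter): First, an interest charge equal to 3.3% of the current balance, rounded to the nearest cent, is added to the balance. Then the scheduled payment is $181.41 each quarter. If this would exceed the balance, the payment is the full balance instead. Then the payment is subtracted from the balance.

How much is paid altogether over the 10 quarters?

$1,681.53

Quarter 1: opening $1,428.23; interest $47.13 → $1,475.36; payment $181.41; balance $1,293.95
Quarter 2: opening $1,293.95; interest $42.70 → $1,336.65; payment $181.41; balance $1,155.24
Quarter 3: opening $1,155.24; interest $38.12 → $1,193.36; payment $181.41; balance $1,011.95
Quarter 4: opening $1,011.95; interest $33.39 → $1,045.34; payment $181.41; balance $863.93
Quarter 5: opening $863.93; interest $28.51 → $892.44; payment $181.41; balance $711.03
Quarter 6: opening $711.03; interest $23.46 → $734.49; payment $181.41; balance $553.08
Quarter 7: opening $553.08; interest $18.25 → $571.33; payment $181.41; balance $389.92
Quarter 8: opening $389.92; interest $12.87 → $402.79; payment $181.41; balance $221.38
Quarter 9: opening $221.38; interest $7.31 → $228.69; payment $181.41; balance $47.28
Quarter 10: opening $47.28; interest $1.56 → $48.84; payment $48.84; balance $0.00
Total paid: $1,681.53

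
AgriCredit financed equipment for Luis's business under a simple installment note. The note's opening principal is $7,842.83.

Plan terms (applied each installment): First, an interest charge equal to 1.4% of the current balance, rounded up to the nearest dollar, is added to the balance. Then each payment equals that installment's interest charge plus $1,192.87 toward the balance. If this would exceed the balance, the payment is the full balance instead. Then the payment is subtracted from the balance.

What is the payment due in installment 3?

Installment 1: opening $7,842.83; interest $110.00 → $7,952.83; payment $1,302.87; balance $6,649.96
Installment 2: opening $6,649.96; interest $94.00 → $6,743.96; payment $1,286.87; balance $5,457.09
Installment 3: opening $5,457.09; interest $77.00 → $5,534.09; payment $1,269.87; balance $4,264.22

$1,269.87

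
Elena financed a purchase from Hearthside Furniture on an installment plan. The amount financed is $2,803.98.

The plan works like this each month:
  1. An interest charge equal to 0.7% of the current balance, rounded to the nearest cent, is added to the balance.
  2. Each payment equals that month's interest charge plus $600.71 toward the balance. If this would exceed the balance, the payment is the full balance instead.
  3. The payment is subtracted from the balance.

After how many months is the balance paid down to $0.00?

5

Month 1: opening $2,803.98; interest $19.63 → $2,823.61; payment $620.34; balance $2,203.27
Month 2: opening $2,203.27; interest $15.42 → $2,218.69; payment $616.13; balance $1,602.56
Month 3: opening $1,602.56; interest $11.22 → $1,613.78; payment $611.93; balance $1,001.85
Month 4: opening $1,001.85; interest $7.01 → $1,008.86; payment $607.72; balance $401.14
Month 5: opening $401.14; interest $2.81 → $403.95; payment $403.95; balance $0.00
Balance reaches $0.00 in month 5.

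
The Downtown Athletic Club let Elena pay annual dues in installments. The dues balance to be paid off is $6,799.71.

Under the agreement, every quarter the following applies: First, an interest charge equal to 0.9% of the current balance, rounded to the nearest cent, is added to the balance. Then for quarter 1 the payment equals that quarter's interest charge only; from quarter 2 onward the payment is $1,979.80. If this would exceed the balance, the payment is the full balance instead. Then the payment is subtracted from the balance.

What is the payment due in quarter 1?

Quarter 1: opening $6,799.71; interest $61.20 → $6,860.91; payment $61.20; balance $6,799.71

$61.20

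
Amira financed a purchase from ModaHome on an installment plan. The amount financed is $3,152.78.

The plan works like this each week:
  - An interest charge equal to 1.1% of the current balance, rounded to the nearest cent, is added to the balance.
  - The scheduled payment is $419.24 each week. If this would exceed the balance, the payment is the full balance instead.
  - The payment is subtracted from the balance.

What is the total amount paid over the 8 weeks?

$3,309.13

# | Opening | Interest | Payment | End bal
1 | $3,152.78 | $34.68 | $419.24 | $2,768.22
2 | $2,768.22 | $30.45 | $419.24 | $2,379.43
3 | $2,379.43 | $26.17 | $419.24 | $1,986.36
4 | $1,986.36 | $21.85 | $419.24 | $1,588.97
5 | $1,588.97 | $17.48 | $419.24 | $1,187.21
6 | $1,187.21 | $13.06 | $419.24 | $781.03
7 | $781.03 | $8.59 | $419.24 | $370.38
8 | $370.38 | $4.07 | $374.45 | $0.00
Total paid: $3,309.13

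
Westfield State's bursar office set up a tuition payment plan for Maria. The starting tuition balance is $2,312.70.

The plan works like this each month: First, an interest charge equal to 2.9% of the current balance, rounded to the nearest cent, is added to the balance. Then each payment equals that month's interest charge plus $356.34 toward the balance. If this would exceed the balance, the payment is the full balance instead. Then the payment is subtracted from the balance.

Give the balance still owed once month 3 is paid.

# | Opening | Interest | Payment | End bal
1 | $2,312.70 | $67.07 | $423.41 | $1,956.36
2 | $1,956.36 | $56.73 | $413.07 | $1,600.02
3 | $1,600.02 | $46.40 | $402.74 | $1,243.68

$1,243.68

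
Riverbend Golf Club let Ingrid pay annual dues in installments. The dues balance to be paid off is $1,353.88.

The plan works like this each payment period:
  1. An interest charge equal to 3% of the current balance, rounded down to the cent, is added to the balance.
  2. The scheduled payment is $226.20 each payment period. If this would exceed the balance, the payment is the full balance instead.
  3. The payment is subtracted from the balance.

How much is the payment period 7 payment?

$158.01

# | Opening | Interest | Payment | End bal
1 | $1,353.88 | $40.61 | $226.20 | $1,168.29
2 | $1,168.29 | $35.04 | $226.20 | $977.13
3 | $977.13 | $29.31 | $226.20 | $780.24
4 | $780.24 | $23.40 | $226.20 | $577.44
5 | $577.44 | $17.32 | $226.20 | $368.56
6 | $368.56 | $11.05 | $226.20 | $153.41
7 | $153.41 | $4.60 | $158.01 | $0.00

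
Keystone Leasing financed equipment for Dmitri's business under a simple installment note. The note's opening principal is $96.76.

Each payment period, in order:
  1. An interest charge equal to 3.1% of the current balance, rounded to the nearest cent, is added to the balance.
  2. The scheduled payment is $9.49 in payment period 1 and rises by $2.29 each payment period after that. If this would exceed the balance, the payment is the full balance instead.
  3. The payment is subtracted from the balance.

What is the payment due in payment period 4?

Payment period 1: opening $96.76; interest $3.00 → $99.76; payment $9.49; balance $90.27
Payment period 2: opening $90.27; interest $2.80 → $93.07; payment $11.78; balance $81.29
Payment period 3: opening $81.29; interest $2.52 → $83.81; payment $14.07; balance $69.74
Payment period 4: opening $69.74; interest $2.16 → $71.90; payment $16.36; balance $55.54

$16.36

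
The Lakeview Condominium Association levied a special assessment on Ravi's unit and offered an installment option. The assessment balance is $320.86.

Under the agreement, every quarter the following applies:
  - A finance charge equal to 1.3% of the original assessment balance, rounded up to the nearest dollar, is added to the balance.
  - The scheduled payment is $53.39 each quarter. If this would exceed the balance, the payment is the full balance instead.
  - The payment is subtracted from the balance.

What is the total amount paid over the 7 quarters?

$355.86

# | Opening | Interest | Payment | End bal
1 | $320.86 | $5.00 | $53.39 | $272.47
2 | $272.47 | $5.00 | $53.39 | $224.08
3 | $224.08 | $5.00 | $53.39 | $175.69
4 | $175.69 | $5.00 | $53.39 | $127.30
5 | $127.30 | $5.00 | $53.39 | $78.91
6 | $78.91 | $5.00 | $53.39 | $30.52
7 | $30.52 | $5.00 | $35.52 | $0.00
Total paid: $355.86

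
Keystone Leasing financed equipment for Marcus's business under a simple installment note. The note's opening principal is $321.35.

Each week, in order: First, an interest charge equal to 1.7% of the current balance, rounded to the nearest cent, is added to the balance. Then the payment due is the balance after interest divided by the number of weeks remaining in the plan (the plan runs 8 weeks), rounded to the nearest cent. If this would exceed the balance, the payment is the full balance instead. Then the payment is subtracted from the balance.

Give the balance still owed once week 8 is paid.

# | Opening | Interest | Payment | End bal
1 | $321.35 | $5.46 | $40.85 | $285.96
2 | $285.96 | $4.86 | $41.55 | $249.27
3 | $249.27 | $4.24 | $42.25 | $211.26
4 | $211.26 | $3.59 | $42.97 | $171.88
5 | $171.88 | $2.92 | $43.70 | $131.10
6 | $131.10 | $2.23 | $44.44 | $88.89
7 | $88.89 | $1.51 | $45.20 | $45.20
8 | $45.20 | $0.77 | $45.97 | $0.00

$0.00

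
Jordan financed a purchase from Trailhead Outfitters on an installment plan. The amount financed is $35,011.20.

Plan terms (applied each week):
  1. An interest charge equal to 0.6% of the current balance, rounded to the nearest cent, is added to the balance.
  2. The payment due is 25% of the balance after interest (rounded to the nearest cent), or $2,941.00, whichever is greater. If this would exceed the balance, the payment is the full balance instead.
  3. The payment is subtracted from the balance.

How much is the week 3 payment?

# | Opening | Interest | Payment | End bal
1 | $35,011.20 | $210.07 | $8,805.32 | $26,415.95
2 | $26,415.95 | $158.50 | $6,643.61 | $19,930.84
3 | $19,930.84 | $119.59 | $5,012.61 | $15,037.82

$5,012.61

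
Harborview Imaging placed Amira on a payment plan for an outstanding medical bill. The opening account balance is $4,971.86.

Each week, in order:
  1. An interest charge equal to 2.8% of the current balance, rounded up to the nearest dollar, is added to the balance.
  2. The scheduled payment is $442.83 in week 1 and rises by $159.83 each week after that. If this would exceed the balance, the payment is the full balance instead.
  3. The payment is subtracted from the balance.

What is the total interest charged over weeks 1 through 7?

$630.00

Week 1: $4,971.86 +$140.00 interest = $5,111.86; pay $442.83 → $4,669.03
Week 2: $4,669.03 +$131.00 interest = $4,800.03; pay $602.66 → $4,197.37
Week 3: $4,197.37 +$118.00 interest = $4,315.37; pay $762.49 → $3,552.88
Week 4: $3,552.88 +$100.00 interest = $3,652.88; pay $922.32 → $2,730.56
Week 5: $2,730.56 +$77.00 interest = $2,807.56; pay $1,082.15 → $1,725.41
Week 6: $1,725.41 +$49.00 interest = $1,774.41; pay $1,241.98 → $532.43
Week 7: $532.43 +$15.00 interest = $547.43; pay $547.43 → $0.00
Total interest: $140.00 + $131.00 + $118.00 + $100.00 + $77.00 + $49.00 + $15.00 = $630.00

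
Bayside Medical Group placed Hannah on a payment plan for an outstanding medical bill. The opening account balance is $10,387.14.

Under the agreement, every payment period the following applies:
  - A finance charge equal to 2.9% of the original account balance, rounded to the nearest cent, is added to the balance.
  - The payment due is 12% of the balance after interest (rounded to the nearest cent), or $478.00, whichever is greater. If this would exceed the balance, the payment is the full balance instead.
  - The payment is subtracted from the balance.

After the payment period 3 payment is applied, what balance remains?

Payment period 1: $10,387.14 +$301.23 interest = $10,688.37; pay $1,282.60 → $9,405.77
Payment period 2: $9,405.77 +$301.23 interest = $9,707.00; pay $1,164.84 → $8,542.16
Payment period 3: $8,542.16 +$301.23 interest = $8,843.39; pay $1,061.21 → $7,782.18

$7,782.18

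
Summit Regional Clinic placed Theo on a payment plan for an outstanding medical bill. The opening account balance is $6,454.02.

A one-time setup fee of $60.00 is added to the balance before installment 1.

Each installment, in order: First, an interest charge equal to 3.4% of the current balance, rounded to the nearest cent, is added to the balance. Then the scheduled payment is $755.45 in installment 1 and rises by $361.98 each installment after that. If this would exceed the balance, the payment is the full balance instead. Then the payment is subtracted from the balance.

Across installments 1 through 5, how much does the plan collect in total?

Installment 1: opening $6,514.02; interest $221.48 → $6,735.50; payment $755.45; balance $5,980.05
Installment 2: opening $5,980.05; interest $203.32 → $6,183.37; payment $1,117.43; balance $5,065.94
Installment 3: opening $5,065.94; interest $172.24 → $5,238.18; payment $1,479.41; balance $3,758.77
Installment 4: opening $3,758.77; interest $127.80 → $3,886.57; payment $1,841.39; balance $2,045.18
Installment 5: opening $2,045.18; interest $69.54 → $2,114.72; payment $2,114.72; balance $0.00
Total paid: $7,308.40

$7,308.40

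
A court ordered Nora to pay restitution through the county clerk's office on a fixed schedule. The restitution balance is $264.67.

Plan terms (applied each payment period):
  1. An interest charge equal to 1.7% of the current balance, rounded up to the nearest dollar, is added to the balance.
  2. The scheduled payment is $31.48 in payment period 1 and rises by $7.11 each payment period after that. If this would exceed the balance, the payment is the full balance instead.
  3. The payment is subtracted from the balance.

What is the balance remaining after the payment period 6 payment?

Payment period 1: $264.67 +$5.00 interest = $269.67; pay $31.48 → $238.19
Payment period 2: $238.19 +$5.00 interest = $243.19; pay $38.59 → $204.60
Payment period 3: $204.60 +$4.00 interest = $208.60; pay $45.70 → $162.90
Payment period 4: $162.90 +$3.00 interest = $165.90; pay $52.81 → $113.09
Payment period 5: $113.09 +$2.00 interest = $115.09; pay $59.92 → $55.17
Payment period 6: $55.17 +$1.00 interest = $56.17; pay $56.17 → $0.00

$0.00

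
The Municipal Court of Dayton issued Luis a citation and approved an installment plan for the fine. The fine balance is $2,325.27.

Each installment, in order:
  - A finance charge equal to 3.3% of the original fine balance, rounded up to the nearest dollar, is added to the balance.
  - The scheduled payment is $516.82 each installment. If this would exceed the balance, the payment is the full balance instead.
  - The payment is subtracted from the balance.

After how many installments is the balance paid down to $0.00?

6

# | Opening | Interest | Payment | End bal
1 | $2,325.27 | $77.00 | $516.82 | $1,885.45
2 | $1,885.45 | $77.00 | $516.82 | $1,445.63
3 | $1,445.63 | $77.00 | $516.82 | $1,005.81
4 | $1,005.81 | $77.00 | $516.82 | $565.99
5 | $565.99 | $77.00 | $516.82 | $126.17
6 | $126.17 | $77.00 | $203.17 | $0.00
Balance reaches $0.00 in installment 6.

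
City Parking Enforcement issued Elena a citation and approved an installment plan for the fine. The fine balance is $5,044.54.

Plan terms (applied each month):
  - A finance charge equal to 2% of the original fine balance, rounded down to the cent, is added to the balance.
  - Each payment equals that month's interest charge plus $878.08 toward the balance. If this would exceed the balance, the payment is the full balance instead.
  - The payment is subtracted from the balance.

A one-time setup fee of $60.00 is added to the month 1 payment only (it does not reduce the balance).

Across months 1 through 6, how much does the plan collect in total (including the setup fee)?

Month 1: $5,044.54 +$100.89 interest = $5,145.43; pay $978.97 (+ $60.00 fee) → $4,166.46
Month 2: $4,166.46 +$100.89 interest = $4,267.35; pay $978.97 → $3,288.38
Month 3: $3,288.38 +$100.89 interest = $3,389.27; pay $978.97 → $2,410.30
Month 4: $2,410.30 +$100.89 interest = $2,511.19; pay $978.97 → $1,532.22
Month 5: $1,532.22 +$100.89 interest = $1,633.11; pay $978.97 → $654.14
Month 6: $654.14 +$100.89 interest = $755.03; pay $755.03 → $0.00
Total paid: $5,709.88

$5,709.88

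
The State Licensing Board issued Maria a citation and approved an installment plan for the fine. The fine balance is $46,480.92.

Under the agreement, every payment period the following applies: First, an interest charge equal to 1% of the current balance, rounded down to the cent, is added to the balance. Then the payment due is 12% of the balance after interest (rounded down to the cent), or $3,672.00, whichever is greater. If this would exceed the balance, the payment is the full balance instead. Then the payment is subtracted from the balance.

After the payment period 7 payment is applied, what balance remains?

$18,758.58

Payment period 1: opening $46,480.92; interest $464.80 → $46,945.72; payment $5,633.48; balance $41,312.24
Payment period 2: opening $41,312.24; interest $413.12 → $41,725.36; payment $5,007.04; balance $36,718.32
Payment period 3: opening $36,718.32; interest $367.18 → $37,085.50; payment $4,450.26; balance $32,635.24
Payment period 4: opening $32,635.24; interest $326.35 → $32,961.59; payment $3,955.39; balance $29,006.20
Payment period 5: opening $29,006.20; interest $290.06 → $29,296.26; payment $3,672.00; balance $25,624.26
Payment period 6: opening $25,624.26; interest $256.24 → $25,880.50; payment $3,672.00; balance $22,208.50
Payment period 7: opening $22,208.50; interest $222.08 → $22,430.58; payment $3,672.00; balance $18,758.58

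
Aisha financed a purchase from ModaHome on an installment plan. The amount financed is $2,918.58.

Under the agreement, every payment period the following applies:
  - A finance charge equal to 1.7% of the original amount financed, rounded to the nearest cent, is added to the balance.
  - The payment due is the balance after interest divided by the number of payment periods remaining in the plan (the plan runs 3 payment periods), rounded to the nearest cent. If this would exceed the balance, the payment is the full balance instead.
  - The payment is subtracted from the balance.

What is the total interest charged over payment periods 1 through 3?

$148.86

Payment period 1: opening $2,918.58; interest $49.62 → $2,968.20; payment $989.40; balance $1,978.80
Payment period 2: opening $1,978.80; interest $49.62 → $2,028.42; payment $1,014.21; balance $1,014.21
Payment period 3: opening $1,014.21; interest $49.62 → $1,063.83; payment $1,063.83; balance $0.00
Total interest: $49.62 + $49.62 + $49.62 = $148.86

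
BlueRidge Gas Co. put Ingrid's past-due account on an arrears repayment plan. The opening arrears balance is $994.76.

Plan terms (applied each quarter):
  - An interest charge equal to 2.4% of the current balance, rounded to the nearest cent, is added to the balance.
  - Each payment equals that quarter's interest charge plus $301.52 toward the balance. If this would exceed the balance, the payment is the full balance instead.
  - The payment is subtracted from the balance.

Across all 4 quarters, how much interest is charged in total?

$52.07

Quarter 1: opening $994.76; interest $23.87 → $1,018.63; payment $325.39; balance $693.24
Quarter 2: opening $693.24; interest $16.64 → $709.88; payment $318.16; balance $391.72
Quarter 3: opening $391.72; interest $9.40 → $401.12; payment $310.92; balance $90.20
Quarter 4: opening $90.20; interest $2.16 → $92.36; payment $92.36; balance $0.00
Total interest: $23.87 + $16.64 + $9.40 + $2.16 = $52.07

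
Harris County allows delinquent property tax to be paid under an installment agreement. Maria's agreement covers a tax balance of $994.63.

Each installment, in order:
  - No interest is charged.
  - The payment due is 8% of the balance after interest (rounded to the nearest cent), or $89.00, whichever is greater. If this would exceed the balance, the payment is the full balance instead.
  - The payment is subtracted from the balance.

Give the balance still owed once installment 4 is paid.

$638.63

Installment 1: $994.63 − $89.00 → $905.63
Installment 2: $905.63 − $89.00 → $816.63
Installment 3: $816.63 − $89.00 → $727.63
Installment 4: $727.63 − $89.00 → $638.63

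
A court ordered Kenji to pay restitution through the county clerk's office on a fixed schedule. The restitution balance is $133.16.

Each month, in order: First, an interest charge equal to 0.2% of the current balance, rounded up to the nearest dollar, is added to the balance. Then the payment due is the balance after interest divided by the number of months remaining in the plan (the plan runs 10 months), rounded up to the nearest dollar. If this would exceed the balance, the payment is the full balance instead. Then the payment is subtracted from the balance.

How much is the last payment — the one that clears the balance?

$14.16

Month 1: opening $133.16; interest $1.00 → $134.16; payment $14.00; balance $120.16
Month 2: opening $120.16; interest $1.00 → $121.16; payment $14.00; balance $107.16
Month 3: opening $107.16; interest $1.00 → $108.16; payment $14.00; balance $94.16
Month 4: opening $94.16; interest $1.00 → $95.16; payment $14.00; balance $81.16
Month 5: opening $81.16; interest $1.00 → $82.16; payment $14.00; balance $68.16
Month 6: opening $68.16; interest $1.00 → $69.16; payment $14.00; balance $55.16
Month 7: opening $55.16; interest $1.00 → $56.16; payment $15.00; balance $41.16
Month 8: opening $41.16; interest $1.00 → $42.16; payment $15.00; balance $27.16
Month 9: opening $27.16; interest $1.00 → $28.16; payment $15.00; balance $13.16
Month 10: opening $13.16; interest $1.00 → $14.16; payment $14.16; balance $0.00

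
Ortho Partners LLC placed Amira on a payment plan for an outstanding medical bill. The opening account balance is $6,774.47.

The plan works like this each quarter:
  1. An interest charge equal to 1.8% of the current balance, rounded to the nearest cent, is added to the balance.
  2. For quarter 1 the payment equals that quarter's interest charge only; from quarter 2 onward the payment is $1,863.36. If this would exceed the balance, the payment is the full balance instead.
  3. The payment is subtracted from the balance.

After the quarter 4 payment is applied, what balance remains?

Quarter 1: opening $6,774.47; interest $121.94 → $6,896.41; payment $121.94; balance $6,774.47
Quarter 2: opening $6,774.47; interest $121.94 → $6,896.41; payment $1,863.36; balance $5,033.05
Quarter 3: opening $5,033.05; interest $90.59 → $5,123.64; payment $1,863.36; balance $3,260.28
Quarter 4: opening $3,260.28; interest $58.69 → $3,318.97; payment $1,863.36; balance $1,455.61

$1,455.61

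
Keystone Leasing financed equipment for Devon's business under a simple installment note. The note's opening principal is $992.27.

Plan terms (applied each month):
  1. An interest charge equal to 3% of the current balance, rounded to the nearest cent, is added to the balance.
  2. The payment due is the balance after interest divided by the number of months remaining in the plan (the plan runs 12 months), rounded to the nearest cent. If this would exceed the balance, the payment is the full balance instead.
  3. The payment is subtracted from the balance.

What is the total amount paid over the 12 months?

$1,208.74

Month 1: opening $992.27; interest $29.77 → $1,022.04; payment $85.17; balance $936.87
Month 2: opening $936.87; interest $28.11 → $964.98; payment $87.73; balance $877.25
Month 3: opening $877.25; interest $26.32 → $903.57; payment $90.36; balance $813.21
Month 4: opening $813.21; interest $24.40 → $837.61; payment $93.07; balance $744.54
Month 5: opening $744.54; interest $22.34 → $766.88; payment $95.86; balance $671.02
Month 6: opening $671.02; interest $20.13 → $691.15; payment $98.74; balance $592.41
Month 7: opening $592.41; interest $17.77 → $610.18; payment $101.70; balance $508.48
Month 8: opening $508.48; interest $15.25 → $523.73; payment $104.75; balance $418.98
Month 9: opening $418.98; interest $12.57 → $431.55; payment $107.89; balance $323.66
Month 10: opening $323.66; interest $9.71 → $333.37; payment $111.12; balance $222.25
Month 11: opening $222.25; interest $6.67 → $228.92; payment $114.46; balance $114.46
Month 12: opening $114.46; interest $3.43 → $117.89; payment $117.89; balance $0.00
Total paid: $1,208.74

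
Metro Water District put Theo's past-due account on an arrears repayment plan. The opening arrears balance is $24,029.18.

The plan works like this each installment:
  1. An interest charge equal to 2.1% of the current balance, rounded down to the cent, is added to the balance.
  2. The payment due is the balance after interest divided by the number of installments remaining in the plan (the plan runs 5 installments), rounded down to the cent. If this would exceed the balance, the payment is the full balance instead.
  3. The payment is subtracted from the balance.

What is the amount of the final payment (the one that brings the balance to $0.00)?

$5,332.09

Installment 1: opening $24,029.18; interest $504.61 → $24,533.79; payment $4,906.75; balance $19,627.04
Installment 2: opening $19,627.04; interest $412.16 → $20,039.20; payment $5,009.80; balance $15,029.40
Installment 3: opening $15,029.40; interest $315.61 → $15,345.01; payment $5,115.00; balance $10,230.01
Installment 4: opening $10,230.01; interest $214.83 → $10,444.84; payment $5,222.42; balance $5,222.42
Installment 5: opening $5,222.42; interest $109.67 → $5,332.09; payment $5,332.09; balance $0.00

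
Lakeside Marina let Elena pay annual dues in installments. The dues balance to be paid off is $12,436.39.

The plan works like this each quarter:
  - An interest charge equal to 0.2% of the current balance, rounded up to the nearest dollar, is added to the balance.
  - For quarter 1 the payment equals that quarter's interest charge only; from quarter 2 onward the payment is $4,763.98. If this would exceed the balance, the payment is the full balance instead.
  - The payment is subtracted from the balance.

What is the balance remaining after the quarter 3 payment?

$2,949.43

Quarter 1: $12,436.39 +$25.00 interest = $12,461.39; pay $25.00 → $12,436.39
Quarter 2: $12,436.39 +$25.00 interest = $12,461.39; pay $4,763.98 → $7,697.41
Quarter 3: $7,697.41 +$16.00 interest = $7,713.41; pay $4,763.98 → $2,949.43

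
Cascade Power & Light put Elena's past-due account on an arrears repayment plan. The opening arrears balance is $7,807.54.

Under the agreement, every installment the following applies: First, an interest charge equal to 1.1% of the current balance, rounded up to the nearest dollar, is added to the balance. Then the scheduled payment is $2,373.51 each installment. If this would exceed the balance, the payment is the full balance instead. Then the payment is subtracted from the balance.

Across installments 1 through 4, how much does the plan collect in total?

# | Opening | Interest | Payment | End bal
1 | $7,807.54 | $86.00 | $2,373.51 | $5,520.03
2 | $5,520.03 | $61.00 | $2,373.51 | $3,207.52
3 | $3,207.52 | $36.00 | $2,373.51 | $870.01
4 | $870.01 | $10.00 | $880.01 | $0.00
Total paid: $8,000.54

$8,000.54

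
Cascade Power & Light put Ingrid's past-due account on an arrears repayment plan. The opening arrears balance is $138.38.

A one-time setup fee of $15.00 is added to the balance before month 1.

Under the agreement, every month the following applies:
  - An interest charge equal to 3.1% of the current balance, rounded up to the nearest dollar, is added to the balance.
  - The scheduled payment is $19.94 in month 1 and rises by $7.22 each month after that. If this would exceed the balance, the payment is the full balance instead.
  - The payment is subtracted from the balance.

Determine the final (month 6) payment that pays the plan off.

Month 1: opening $153.38; interest $5.00 → $158.38; payment $19.94; balance $138.44
Month 2: opening $138.44; interest $5.00 → $143.44; payment $27.16; balance $116.28
Month 3: opening $116.28; interest $4.00 → $120.28; payment $34.38; balance $85.90
Month 4: opening $85.90; interest $3.00 → $88.90; payment $41.60; balance $47.30
Month 5: opening $47.30; interest $2.00 → $49.30; payment $48.82; balance $0.48
Month 6: opening $0.48; interest $1.00 → $1.48; payment $1.48; balance $0.00

$1.48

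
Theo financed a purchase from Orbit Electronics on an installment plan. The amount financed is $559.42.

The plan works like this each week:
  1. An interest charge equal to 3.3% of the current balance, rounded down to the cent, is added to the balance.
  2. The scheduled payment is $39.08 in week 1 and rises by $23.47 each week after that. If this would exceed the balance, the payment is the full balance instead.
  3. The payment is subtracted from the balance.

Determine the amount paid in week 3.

# | Opening | Interest | Payment | End bal
1 | $559.42 | $18.46 | $39.08 | $538.80
2 | $538.80 | $17.78 | $62.55 | $494.03
3 | $494.03 | $16.30 | $86.02 | $424.31

$86.02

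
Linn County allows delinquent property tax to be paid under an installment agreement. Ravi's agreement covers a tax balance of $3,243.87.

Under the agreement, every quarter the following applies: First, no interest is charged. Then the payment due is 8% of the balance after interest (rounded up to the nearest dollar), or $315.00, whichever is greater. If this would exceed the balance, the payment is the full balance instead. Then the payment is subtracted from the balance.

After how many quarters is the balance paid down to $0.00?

11

Quarter 1: opening $3,243.87; payment $315.00; balance $2,928.87
Quarter 2: opening $2,928.87; payment $315.00; balance $2,613.87
Quarter 3: opening $2,613.87; payment $315.00; balance $2,298.87
Quarter 4: opening $2,298.87; payment $315.00; balance $1,983.87
Quarter 5: opening $1,983.87; payment $315.00; balance $1,668.87
Quarter 6: opening $1,668.87; payment $315.00; balance $1,353.87
Quarter 7: opening $1,353.87; payment $315.00; balance $1,038.87
Quarter 8: opening $1,038.87; payment $315.00; balance $723.87
Quarter 9: opening $723.87; payment $315.00; balance $408.87
Quarter 10: opening $408.87; payment $315.00; balance $93.87
Quarter 11: opening $93.87; payment $93.87; balance $0.00
Balance reaches $0.00 in quarter 11.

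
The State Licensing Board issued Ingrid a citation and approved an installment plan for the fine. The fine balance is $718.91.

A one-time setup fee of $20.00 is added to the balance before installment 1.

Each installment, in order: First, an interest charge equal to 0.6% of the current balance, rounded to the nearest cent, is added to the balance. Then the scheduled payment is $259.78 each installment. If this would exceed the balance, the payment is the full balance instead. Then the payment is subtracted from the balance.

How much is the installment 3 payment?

# | Opening | Interest | Payment | End bal
1 | $738.91 | $4.43 | $259.78 | $483.56
2 | $483.56 | $2.90 | $259.78 | $226.68
3 | $226.68 | $1.36 | $228.04 | $0.00

$228.04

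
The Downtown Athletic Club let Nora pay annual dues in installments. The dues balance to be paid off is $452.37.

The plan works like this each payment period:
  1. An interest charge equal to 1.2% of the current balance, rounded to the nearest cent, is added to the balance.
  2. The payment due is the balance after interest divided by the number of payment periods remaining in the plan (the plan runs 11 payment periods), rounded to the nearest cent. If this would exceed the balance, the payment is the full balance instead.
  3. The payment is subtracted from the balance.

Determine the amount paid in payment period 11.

$46.89

Payment period 1: opening $452.37; interest $5.43 → $457.80; payment $41.62; balance $416.18
Payment period 2: opening $416.18; interest $4.99 → $421.17; payment $42.12; balance $379.05
Payment period 3: opening $379.05; interest $4.55 → $383.60; payment $42.62; balance $340.98
Payment period 4: opening $340.98; interest $4.09 → $345.07; payment $43.13; balance $301.94
Payment period 5: opening $301.94; interest $3.62 → $305.56; payment $43.65; balance $261.91
Payment period 6: opening $261.91; interest $3.14 → $265.05; payment $44.18; balance $220.87
Payment period 7: opening $220.87; interest $2.65 → $223.52; payment $44.70; balance $178.82
Payment period 8: opening $178.82; interest $2.15 → $180.97; payment $45.24; balance $135.73
Payment period 9: opening $135.73; interest $1.63 → $137.36; payment $45.79; balance $91.57
Payment period 10: opening $91.57; interest $1.10 → $92.67; payment $46.34; balance $46.33
Payment period 11: opening $46.33; interest $0.56 → $46.89; payment $46.89; balance $0.00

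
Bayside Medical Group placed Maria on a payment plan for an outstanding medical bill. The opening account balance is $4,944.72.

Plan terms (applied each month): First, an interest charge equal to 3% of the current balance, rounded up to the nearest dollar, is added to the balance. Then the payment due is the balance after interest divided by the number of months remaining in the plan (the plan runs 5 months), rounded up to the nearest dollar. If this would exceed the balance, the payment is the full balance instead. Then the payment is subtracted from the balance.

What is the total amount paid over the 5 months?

$5,410.72

# | Opening | Interest | Payment | End bal
1 | $4,944.72 | $149.00 | $1,019.00 | $4,074.72
2 | $4,074.72 | $123.00 | $1,050.00 | $3,147.72
3 | $3,147.72 | $95.00 | $1,081.00 | $2,161.72
4 | $2,161.72 | $65.00 | $1,114.00 | $1,112.72
5 | $1,112.72 | $34.00 | $1,146.72 | $0.00
Total paid: $5,410.72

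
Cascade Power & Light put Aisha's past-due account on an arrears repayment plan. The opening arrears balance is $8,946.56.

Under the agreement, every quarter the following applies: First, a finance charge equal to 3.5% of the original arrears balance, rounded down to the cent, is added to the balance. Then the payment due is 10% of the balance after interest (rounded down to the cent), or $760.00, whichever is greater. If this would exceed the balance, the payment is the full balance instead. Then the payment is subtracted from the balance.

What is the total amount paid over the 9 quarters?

Quarter 1: opening $8,946.56; interest $313.12 → $9,259.68; payment $925.96; balance $8,333.72
Quarter 2: opening $8,333.72; interest $313.12 → $8,646.84; payment $864.68; balance $7,782.16
Quarter 3: opening $7,782.16; interest $313.12 → $8,095.28; payment $809.52; balance $7,285.76
Quarter 4: opening $7,285.76; interest $313.12 → $7,598.88; payment $760.00; balance $6,838.88
Quarter 5: opening $6,838.88; interest $313.12 → $7,152.00; payment $760.00; balance $6,392.00
Quarter 6: opening $6,392.00; interest $313.12 → $6,705.12; payment $760.00; balance $5,945.12
Quarter 7: opening $5,945.12; interest $313.12 → $6,258.24; payment $760.00; balance $5,498.24
Quarter 8: opening $5,498.24; interest $313.12 → $5,811.36; payment $760.00; balance $5,051.36
Quarter 9: opening $5,051.36; interest $313.12 → $5,364.48; payment $760.00; balance $4,604.48
Total paid: $7,160.16

$7,160.16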